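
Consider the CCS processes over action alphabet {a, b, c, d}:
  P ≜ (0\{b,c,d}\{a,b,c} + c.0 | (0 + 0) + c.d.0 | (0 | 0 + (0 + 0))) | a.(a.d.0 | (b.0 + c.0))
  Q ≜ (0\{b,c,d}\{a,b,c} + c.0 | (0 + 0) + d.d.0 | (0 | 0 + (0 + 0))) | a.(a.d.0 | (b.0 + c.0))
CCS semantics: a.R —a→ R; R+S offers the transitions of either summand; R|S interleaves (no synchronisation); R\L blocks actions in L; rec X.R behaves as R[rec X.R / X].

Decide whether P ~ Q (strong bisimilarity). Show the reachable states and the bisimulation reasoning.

LTS(P): 28 reachable states
  u0 = (0\{b,c,d}\{a,b,c} + c.0 | (0 + 0) + c.d.0 | (0 | 0 + (0 + 0))) | a.(a.d.0 | (b.0 + c.0)) :: —a→ u1, —c→ u2, —c→ u3
  u1 = (0\{b,c,d}\{a,b,c} + c.0 | (0 + 0) + c.d.0 | (0 | 0 + (0 + 0))) | (a.d.0 | (b.0 + c.0)) :: —a→ u4, —b→ u5, —c→ u5, —c→ u6, —c→ u7
  u2 = 0 | (0 + 0) | a.(a.d.0 | (b.0 + c.0)) :: —a→ u6
  u3 = d.0 | (0 | 0 + (0 + 0)) | a.(a.d.0 | (b.0 + c.0)) :: —a→ u7, —d→ u8
  u4 = (0\{b,c,d}\{a,b,c} + c.0 | (0 + 0) + c.d.0 | (0 | 0 + (0 + 0))) | (d.0 | (b.0 + c.0)) :: —b→ u9, —c→ u10, —c→ u11, —c→ u9, —d→ u12
  u5 = (0\{b,c,d}\{a,b,c} + c.0 | (0 + 0) + c.d.0 | (0 | 0 + (0 + 0))) | (a.d.0 | 0) :: —a→ u9, —c→ u13, —c→ u14
  u6 = 0 | (0 + 0) | (a.d.0 | (b.0 + c.0)) :: —a→ u10, —b→ u13, —c→ u13
  u7 = d.0 | (0 | 0 + (0 + 0)) | (a.d.0 | (b.0 + c.0)) :: —a→ u11, —b→ u14, —c→ u14, —d→ u15
  u8 = 0 | (0 | 0 + (0 + 0)) | a.(a.d.0 | (b.0 + c.0)) :: —a→ u15
  u9 = (0\{b,c,d}\{a,b,c} + c.0 | (0 + 0) + c.d.0 | (0 | 0 + (0 + 0))) | (d.0 | 0) :: —c→ u16, —c→ u17, —d→ u18
  u10 = 0 | (0 + 0) | (d.0 | (b.0 + c.0)) :: —b→ u16, —c→ u16, —d→ u19
  u11 = d.0 | (0 | 0 + (0 + 0)) | (d.0 | (b.0 + c.0)) :: —b→ u17, —c→ u17, —d→ u20, —d→ u21
  u12 = (0\{b,c,d}\{a,b,c} + c.0 | (0 + 0) + c.d.0 | (0 | 0 + (0 + 0))) | (0 | (b.0 + c.0)) :: —b→ u18, —c→ u18, —c→ u19, —c→ u21
  u13 = 0 | (0 + 0) | (a.d.0 | 0) :: —a→ u16
  u14 = d.0 | (0 | 0 + (0 + 0)) | (a.d.0 | 0) :: —a→ u17, —d→ u22
  u15 = 0 | (0 | 0 + (0 + 0)) | (a.d.0 | (b.0 + c.0)) :: —a→ u20, —b→ u22, —c→ u22
  u16 = 0 | (0 + 0) | (d.0 | 0) :: —d→ u23
  u17 = d.0 | (0 | 0 + (0 + 0)) | (d.0 | 0) :: —d→ u24, —d→ u25
  u18 = (0\{b,c,d}\{a,b,c} + c.0 | (0 + 0) + c.d.0 | (0 | 0 + (0 + 0))) | (0 | 0) :: —c→ u23, —c→ u25
  u19 = 0 | (0 + 0) | (0 | (b.0 + c.0)) :: —b→ u23, —c→ u23
  u20 = 0 | (0 | 0 + (0 + 0)) | (d.0 | (b.0 + c.0)) :: —b→ u24, —c→ u24, —d→ u26
  u21 = d.0 | (0 | 0 + (0 + 0)) | (0 | (b.0 + c.0)) :: —b→ u25, —c→ u25, —d→ u26
  u22 = 0 | (0 | 0 + (0 + 0)) | (a.d.0 | 0) :: —a→ u24
  u23 = 0 | (0 + 0) | (0 | 0) :: stopped
  u24 = 0 | (0 | 0 + (0 + 0)) | (d.0 | 0) :: —d→ u27
  u25 = d.0 | (0 | 0 + (0 + 0)) | (0 | 0) :: —d→ u27
  u26 = 0 | (0 | 0 + (0 + 0)) | (0 | (b.0 + c.0)) :: —b→ u27, —c→ u27
  u27 = 0 | (0 | 0 + (0 + 0)) | (0 | 0) :: stopped
LTS(Q): 28 reachable states
  v0 = (0\{b,c,d}\{a,b,c} + c.0 | (0 + 0) + d.d.0 | (0 | 0 + (0 + 0))) | a.(a.d.0 | (b.0 + c.0)) :: —a→ v1, —c→ v2, —d→ v3
  v1 = (0\{b,c,d}\{a,b,c} + c.0 | (0 + 0) + d.d.0 | (0 | 0 + (0 + 0))) | (a.d.0 | (b.0 + c.0)) :: —a→ v4, —b→ v5, —c→ v5, —c→ v6, —d→ v7
  v2 = 0 | (0 + 0) | a.(a.d.0 | (b.0 + c.0)) :: —a→ v6
  v3 = d.0 | (0 | 0 + (0 + 0)) | a.(a.d.0 | (b.0 + c.0)) :: —a→ v7, —d→ v8
  v4 = (0\{b,c,d}\{a,b,c} + c.0 | (0 + 0) + d.d.0 | (0 | 0 + (0 + 0))) | (d.0 | (b.0 + c.0)) :: —b→ v9, —c→ v10, —c→ v9, —d→ v11, —d→ v12
  v5 = (0\{b,c,d}\{a,b,c} + c.0 | (0 + 0) + d.d.0 | (0 | 0 + (0 + 0))) | (a.d.0 | 0) :: —a→ v9, —c→ v13, —d→ v14
  v6 = 0 | (0 + 0) | (a.d.0 | (b.0 + c.0)) :: —a→ v10, —b→ v13, —c→ v13
  v7 = d.0 | (0 | 0 + (0 + 0)) | (a.d.0 | (b.0 + c.0)) :: —a→ v12, —b→ v14, —c→ v14, —d→ v15
  v8 = 0 | (0 | 0 + (0 + 0)) | a.(a.d.0 | (b.0 + c.0)) :: —a→ v15
  v9 = (0\{b,c,d}\{a,b,c} + c.0 | (0 + 0) + d.d.0 | (0 | 0 + (0 + 0))) | (d.0 | 0) :: —c→ v16, —d→ v17, —d→ v18
  v10 = 0 | (0 + 0) | (d.0 | (b.0 + c.0)) :: —b→ v16, —c→ v16, —d→ v19
  v11 = (0\{b,c,d}\{a,b,c} + c.0 | (0 + 0) + d.d.0 | (0 | 0 + (0 + 0))) | (0 | (b.0 + c.0)) :: —b→ v17, —c→ v17, —c→ v19, —d→ v20
  v12 = d.0 | (0 | 0 + (0 + 0)) | (d.0 | (b.0 + c.0)) :: —b→ v18, —c→ v18, —d→ v20, —d→ v21
  v13 = 0 | (0 + 0) | (a.d.0 | 0) :: —a→ v16
  v14 = d.0 | (0 | 0 + (0 + 0)) | (a.d.0 | 0) :: —a→ v18, —d→ v22
  v15 = 0 | (0 | 0 + (0 + 0)) | (a.d.0 | (b.0 + c.0)) :: —a→ v21, —b→ v22, —c→ v22
  v16 = 0 | (0 + 0) | (d.0 | 0) :: —d→ v23
  v17 = (0\{b,c,d}\{a,b,c} + c.0 | (0 + 0) + d.d.0 | (0 | 0 + (0 + 0))) | (0 | 0) :: —c→ v23, —d→ v24
  v18 = d.0 | (0 | 0 + (0 + 0)) | (d.0 | 0) :: —d→ v24, —d→ v25
  v19 = 0 | (0 + 0) | (0 | (b.0 + c.0)) :: —b→ v23, —c→ v23
  v20 = d.0 | (0 | 0 + (0 + 0)) | (0 | (b.0 + c.0)) :: —b→ v24, —c→ v24, —d→ v26
  v21 = 0 | (0 | 0 + (0 + 0)) | (d.0 | (b.0 + c.0)) :: —b→ v25, —c→ v25, —d→ v26
  v22 = 0 | (0 | 0 + (0 + 0)) | (a.d.0 | 0) :: —a→ v25
  v23 = 0 | (0 + 0) | (0 | 0) :: stopped
  v24 = d.0 | (0 | 0 + (0 + 0)) | (0 | 0) :: —d→ v27
  v25 = 0 | (0 | 0 + (0 + 0)) | (d.0 | 0) :: —d→ v27
  v26 = 0 | (0 | 0 + (0 + 0)) | (0 | (b.0 + c.0)) :: —b→ v27, —c→ v27
  v27 = 0 | (0 | 0 + (0 + 0)) | (0 | 0) :: stopped
Partition-refinement fixed point:
  B0 = {u0}
  B1 = {u2, u8, v2, v8}
  B2 = {u15, u6, v15, v6}
  B3 = {u13, u22, v13, v22}
  B4 = {u16, u24, u25, v16, v24, v25}
  B5 = {u23, u27, v23, v27}
  B6 = {u10, u20, u21, v10, v20, v21}
  B7 = {u19, u26, v19, v26}
  B8 = {u1}
  B9 = {u5}
  B10 = {u9}
  B11 = {u17, v18}
  B12 = {u18}
  B13 = {u14, v14}
  B14 = {u4}
  B15 = {u11, v12}
  B16 = {u12}
  B17 = {u7, v7}
  B18 = {u3, v3}
  B19 = {v0}
  B20 = {v1}
  B21 = {v5}
  B22 = {v9}
  B23 = {v17}
  B24 = {v4}
  B25 = {v11}
u0 ∈ B0, v0 ∈ B19 → different blocks

NO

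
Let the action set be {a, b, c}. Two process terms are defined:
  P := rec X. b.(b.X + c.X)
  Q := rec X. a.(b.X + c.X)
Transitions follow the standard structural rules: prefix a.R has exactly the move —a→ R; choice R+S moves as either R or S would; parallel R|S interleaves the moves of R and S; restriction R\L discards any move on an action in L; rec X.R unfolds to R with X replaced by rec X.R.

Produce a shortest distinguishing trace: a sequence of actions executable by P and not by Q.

b

LTS(P): 2 reachable states
  u0 = rec X. b.(b.X + c.X) has moves -b-> u1
  u1 = b.(rec X. b.(b.X + c.X)) + c.(rec X. b.(b.X + c.X)) has moves -b-> u0, -c-> u0
LTS(Q): 2 reachable states
  v0 = rec X. a.(b.X + c.X) has moves -a-> v1
  v1 = b.(rec X. a.(b.X + c.X)) + c.(rec X. a.(b.X + c.X)) has moves -b-> v0, -c-> v0
Trace ⟨b⟩ through P, begin at {u0}:
  [1] b ⇒ {u1}
  ✓ P
Trace ⟨b⟩ through Q, begin at {v0}:
  [1] b ⇒ ∅  — Q cannot continue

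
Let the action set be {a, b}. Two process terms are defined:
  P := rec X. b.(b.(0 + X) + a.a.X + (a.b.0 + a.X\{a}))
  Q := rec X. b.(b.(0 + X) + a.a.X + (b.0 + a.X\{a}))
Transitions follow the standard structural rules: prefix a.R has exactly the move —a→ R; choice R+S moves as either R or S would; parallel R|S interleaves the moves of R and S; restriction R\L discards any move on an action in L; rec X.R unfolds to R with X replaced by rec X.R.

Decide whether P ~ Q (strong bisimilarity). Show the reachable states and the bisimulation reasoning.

LTS(P): 9 reachable states
  s0 = rec X. b.(b.(0 + X) + a.a.X + (a.b.0 + a.X\{a})) → ··b··> s1
  s1 = b.(0 + (rec X. b.(b.(0 + X) + a.a.X + (a.b.0 + a.X\{a})))) + a.a.(rec X. b.(b.(0 + X) + a.a.X + (a.b.0 + a.X\{a}))) + (a.b.0 + a.(rec X. b.(b.(0 + X) + a.a.X + (a.b.0 + a.X\{a})))\{a}) → ··a··> s2, ··a··> s3, ··a··> s4, ··b··> s5
  s2 = (rec X. b.(b.(0 + X) + a.a.X + (a.b.0 + a.X\{a})))\{a} → ··b··> s6
  s3 = a.(rec X. b.(b.(0 + X) + a.a.X + (a.b.0 + a.X\{a}))) → ··a··> s0
  s4 = b.0 → ··b··> s7
  s5 = 0 + (rec X. b.(b.(0 + X) + a.a.X + (a.b.0 + a.X\{a}))) → ··b··> s1
  s6 = (b.(0 + (rec X. b.(b.(0 + X) + a.a.X + (a.b.0 + a.X\{a})))) + a.a.(rec X. b.(b.(0 + X) + a.a.X + (a.b.0 + a.X\{a}))) + (a.b.0 + a.(rec X. b.(b.(0 + X) + a.a.X + (a.b.0 + a.X\{a})))\{a}))\{a} → ··b··> s8
  s7 = 0 → (no moves)
  s8 = (0 + (rec X. b.(b.(0 + X) + a.a.X + (a.b.0 + a.X\{a}))))\{a} → ··b··> s6
LTS(Q): 9 reachable states
  t0 = rec X. b.(b.(0 + X) + a.a.X + (b.0 + a.X\{a})) → ··b··> t1
  t1 = b.(0 + (rec X. b.(b.(0 + X) + a.a.X + (b.0 + a.X\{a})))) + a.a.(rec X. b.(b.(0 + X) + a.a.X + (b.0 + a.X\{a}))) + (b.0 + a.(rec X. b.(b.(0 + X) + a.a.X + (b.0 + a.X\{a})))\{a}) → ··a··> t2, ··a··> t3, ··b··> t4, ··b··> t5
  t2 = (rec X. b.(b.(0 + X) + a.a.X + (b.0 + a.X\{a})))\{a} → ··b··> t6
  t3 = a.(rec X. b.(b.(0 + X) + a.a.X + (b.0 + a.X\{a}))) → ··a··> t0
  t4 = 0 → (no moves)
  t5 = 0 + (rec X. b.(b.(0 + X) + a.a.X + (b.0 + a.X\{a}))) → ··b··> t1
  t6 = (b.(0 + (rec X. b.(b.(0 + X) + a.a.X + (b.0 + a.X\{a})))) + a.a.(rec X. b.(b.(0 + X) + a.a.X + (b.0 + a.X\{a}))) + (b.0 + a.(rec X. b.(b.(0 + X) + a.a.X + (b.0 + a.X\{a})))\{a}))\{a} → ··b··> t7, ··b··> t8
  t7 = (0 + (rec X. b.(b.(0 + X) + a.a.X + (b.0 + a.X\{a}))))\{a} → ··b··> t6
  t8 = 0\{a} → (no moves)
Coarsest stable partition (strong bisimilarity classes):
  B0 = {s0, s5}
  B1 = {s1}
  B2 = {s3}
  B3 = {s4}
  B4 = {s7, t4, t8}
  B5 = {s2, s6, s8}
  B6 = {t0, t5}
  B7 = {t1}
  B8 = {t3}
  B9 = {t2, t7}
  B10 = {t6}
s0 ∈ B0, t0 ∈ B6 → different blocks

NO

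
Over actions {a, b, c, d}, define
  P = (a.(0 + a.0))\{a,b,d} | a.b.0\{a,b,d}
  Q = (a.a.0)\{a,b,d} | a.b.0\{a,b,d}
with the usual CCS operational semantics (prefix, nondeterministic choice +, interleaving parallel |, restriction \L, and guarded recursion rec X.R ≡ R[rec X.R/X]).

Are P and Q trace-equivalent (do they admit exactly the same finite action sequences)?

LTS(P): 3 reachable states
  p0 = (a.(0 + a.0))\{a,b,d} | a.b.0\{a,b,d} has moves ··a··> p1
  p1 = (a.(0 + a.0))\{a,b,d} | b.0\{a,b,d} has moves ··b··> p2
  p2 = (a.(0 + a.0))\{a,b,d} | 0\{a,b,d} has moves deadlocked
LTS(Q): 3 reachable states
  q0 = (a.a.0)\{a,b,d} | a.b.0\{a,b,d} has moves ··a··> q1
  q1 = (a.a.0)\{a,b,d} | b.0\{a,b,d} has moves ··b··> q2
  q2 = (a.a.0)\{a,b,d} | 0\{a,b,d} has moves deadlocked
Bisimilarity quotient blocks:
  B0 = {p0, q0}
  B1 = {p1, q1}
  B2 = {p2, q2}
p0 ∈ B0, q0 ∈ B0 → same block
Bisimilar ⇒ trace-equivalent.

traces(P) = traces(Q)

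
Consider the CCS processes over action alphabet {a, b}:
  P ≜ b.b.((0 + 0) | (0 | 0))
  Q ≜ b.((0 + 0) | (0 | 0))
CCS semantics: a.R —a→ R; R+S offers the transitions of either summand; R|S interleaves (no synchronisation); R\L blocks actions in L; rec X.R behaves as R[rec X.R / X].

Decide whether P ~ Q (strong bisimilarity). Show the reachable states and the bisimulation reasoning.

P ≁ Q

LTS(P): 3 reachable states
  m0 = b.b.((0 + 0) | (0 | 0)) ⊢ ··b··> m1
  m1 = b.((0 + 0) | (0 | 0)) ⊢ ··b··> m2
  m2 = (0 + 0) | (0 | 0) ⊢ ·
LTS(Q): 2 reachable states
  n0 = b.((0 + 0) | (0 | 0)) ⊢ ··b··> n1
  n1 = (0 + 0) | (0 | 0) ⊢ ·
Bisimilarity quotient blocks:
  B0 = {m0}
  B1 = {m1, n0}
  B2 = {m2, n1}
m0 ∈ B0, n0 ∈ B1 → different blocks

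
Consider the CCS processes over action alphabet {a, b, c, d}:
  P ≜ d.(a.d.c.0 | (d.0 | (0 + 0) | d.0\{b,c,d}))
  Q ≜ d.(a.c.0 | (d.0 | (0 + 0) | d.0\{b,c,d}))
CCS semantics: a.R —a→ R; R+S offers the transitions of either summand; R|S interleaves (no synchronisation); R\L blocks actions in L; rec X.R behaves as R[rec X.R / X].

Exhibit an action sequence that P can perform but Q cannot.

P's transition system — 17 states:
  u0 = d.(a.d.c.0 | (d.0 | (0 + 0) | d.0\{b,c,d})) has moves ··d··> u1
  u1 = a.d.c.0 | (d.0 | (0 + 0) | d.0\{b,c,d}) has moves ··a··> u2, ··d··> u3, ··d··> u4
  u2 = d.c.0 | (d.0 | (0 + 0) | d.0\{b,c,d}) has moves ··d··> u5, ··d··> u6, ··d··> u7
  u3 = a.d.c.0 | (0 | (0 + 0) | d.0\{b,c,d}) has moves ··a··> u6, ··d··> u8
  u4 = a.d.c.0 | (d.0 | (0 + 0) | 0\{b,c,d}) has moves ··a··> u7, ··d··> u8
  u5 = c.0 | (d.0 | (0 + 0) | d.0\{b,c,d}) has moves ··c··> u9, ··d··> u10, ··d··> u11
  u6 = d.c.0 | (0 | (0 + 0) | d.0\{b,c,d}) has moves ··d··> u10, ··d··> u12
  u7 = d.c.0 | (d.0 | (0 + 0) | 0\{b,c,d}) has moves ··d··> u11, ··d··> u12
  u8 = a.d.c.0 | (0 | (0 + 0) | 0\{b,c,d}) has moves ··a··> u12
  u9 = 0 | (d.0 | (0 + 0) | d.0\{b,c,d}) has moves ··d··> u13, ··d··> u14
  u10 = c.0 | (0 | (0 + 0) | d.0\{b,c,d}) has moves ··c··> u13, ··d··> u15
  u11 = c.0 | (d.0 | (0 + 0) | 0\{b,c,d}) has moves ··c··> u14, ··d··> u15
  u12 = d.c.0 | (0 | (0 + 0) | 0\{b,c,d}) has moves ··d··> u15
  u13 = 0 | (0 | (0 + 0) | d.0\{b,c,d}) has moves ··d··> u16
  u14 = 0 | (d.0 | (0 + 0) | 0\{b,c,d}) has moves ··d··> u16
  u15 = c.0 | (0 | (0 + 0) | 0\{b,c,d}) has moves ··c··> u16
  u16 = 0 | (0 | (0 + 0) | 0\{b,c,d}) has moves stopped
Q's transition system — 13 states:
  v0 = d.(a.c.0 | (d.0 | (0 + 0) | d.0\{b,c,d})) has moves ··d··> v1
  v1 = a.c.0 | (d.0 | (0 + 0) | d.0\{b,c,d}) has moves ··a··> v2, ··d··> v3, ··d··> v4
  v2 = c.0 | (d.0 | (0 + 0) | d.0\{b,c,d}) has moves ··c··> v5, ··d··> v6, ··d··> v7
  v3 = a.c.0 | (0 | (0 + 0) | d.0\{b,c,d}) has moves ··a··> v6, ··d··> v8
  v4 = a.c.0 | (d.0 | (0 + 0) | 0\{b,c,d}) has moves ··a··> v7, ··d··> v8
  v5 = 0 | (d.0 | (0 + 0) | d.0\{b,c,d}) has moves ··d··> v10, ··d··> v9
  v6 = c.0 | (0 | (0 + 0) | d.0\{b,c,d}) has moves ··c··> v9, ··d··> v11
  v7 = c.0 | (d.0 | (0 + 0) | 0\{b,c,d}) has moves ··c··> v10, ··d··> v11
  v8 = a.c.0 | (0 | (0 + 0) | 0\{b,c,d}) has moves ··a··> v11
  v9 = 0 | (0 | (0 + 0) | d.0\{b,c,d}) has moves ··d··> v12
  v10 = 0 | (d.0 | (0 + 0) | 0\{b,c,d}) has moves ··d··> v12
  v11 = c.0 | (0 | (0 + 0) | 0\{b,c,d}) has moves ··c··> v12
  v12 = 0 | (0 | (0 + 0) | 0\{b,c,d}) has moves stopped
Run σ = ⟨daddd⟩ on P: start {u0}
  step 1 (d): {u1}
  step 2 (a): {u2}
  step 3 (d): {u5, u6, u7}
  step 4 (d): {u10, u11, u12}
  step 5 (d): {u15}
  P completes σ.
Run σ = ⟨daddd⟩ on Q: start {v0}
  step 1 (d): {v1}
  step 2 (a): {v2}
  step 3 (d): {v6, v7}
  step 4 (d): {v11}
  step 5 (d): ∅  — Q cannot continue

daddd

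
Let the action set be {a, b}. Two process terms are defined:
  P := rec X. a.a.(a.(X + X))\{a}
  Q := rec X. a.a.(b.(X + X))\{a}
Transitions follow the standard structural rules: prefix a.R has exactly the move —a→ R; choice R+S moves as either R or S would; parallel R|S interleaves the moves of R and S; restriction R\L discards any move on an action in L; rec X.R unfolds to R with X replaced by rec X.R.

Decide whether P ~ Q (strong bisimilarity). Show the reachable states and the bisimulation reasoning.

LTS(P): 3 reachable states
  p0 = rec X. a.a.(a.(X + X))\{a} → ··a··> p1
  p1 = a.(a.((rec X. a.a.(a.(X + X))\{a}) + (rec X. a.a.(a.(X + X))\{a})))\{a} → ··a··> p2
  p2 = (a.((rec X. a.a.(a.(X + X))\{a}) + (rec X. a.a.(a.(X + X))\{a})))\{a} → ·
LTS(Q): 4 reachable states
  q0 = rec X. a.a.(b.(X + X))\{a} → ··a··> q1
  q1 = a.(b.((rec X. a.a.(b.(X + X))\{a}) + (rec X. a.a.(b.(X + X))\{a})))\{a} → ··a··> q2
  q2 = (b.((rec X. a.a.(b.(X + X))\{a}) + (rec X. a.a.(b.(X + X))\{a})))\{a} → ··b··> q3
  q3 = ((rec X. a.a.(b.(X + X))\{a}) + (rec X. a.a.(b.(X + X))\{a}))\{a} → ·
Partition-refinement fixed point:
  B0 = {p0}
  B1 = {p1}
  B2 = {p2, q3}
  B3 = {q0}
  B4 = {q1}
  B5 = {q2}
p0 ∈ B0, q0 ∈ B3 → different blocks

not bisimilar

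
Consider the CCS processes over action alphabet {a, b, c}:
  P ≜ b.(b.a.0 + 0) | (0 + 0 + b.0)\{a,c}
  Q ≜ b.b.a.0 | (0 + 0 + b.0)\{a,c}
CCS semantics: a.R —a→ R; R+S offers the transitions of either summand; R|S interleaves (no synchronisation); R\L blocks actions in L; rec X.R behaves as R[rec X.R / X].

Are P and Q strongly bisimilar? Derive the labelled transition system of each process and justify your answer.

bisimilar

Reachable graph of P (8 states):
  s0 = b.(b.a.0 + 0) | (0 + 0 + b.0)\{a,c} | —b→ s1, —b→ s2
  s1 = (b.a.0 + 0) | (0 + 0 + b.0)\{a,c} | —b→ s3, —b→ s4
  s2 = b.(b.a.0 + 0) | 0\{a,c} | —b→ s3
  s3 = (b.a.0 + 0) | 0\{a,c} | —b→ s5
  s4 = a.0 | (0 + 0 + b.0)\{a,c} | —a→ s6, —b→ s5
  s5 = a.0 | 0\{a,c} | —a→ s7
  s6 = 0 | (0 + 0 + b.0)\{a,c} | —b→ s7
  s7 = 0 | 0\{a,c} | (no moves)
Reachable graph of Q (8 states):
  t0 = b.b.a.0 | (0 + 0 + b.0)\{a,c} | —b→ t1, —b→ t2
  t1 = b.a.0 | (0 + 0 + b.0)\{a,c} | —b→ t3, —b→ t4
  t2 = b.b.a.0 | 0\{a,c} | —b→ t4
  t3 = a.0 | (0 + 0 + b.0)\{a,c} | —a→ t5, —b→ t6
  t4 = b.a.0 | 0\{a,c} | —b→ t6
  t5 = 0 | (0 + 0 + b.0)\{a,c} | —b→ t7
  t6 = a.0 | 0\{a,c} | —a→ t7
  t7 = 0 | 0\{a,c} | (no moves)
Bisimilarity quotient blocks:
  B0 = {s0, t0}
  B1 = {s1, t1}
  B2 = {s4, t3}
  B3 = {s5, t6}
  B4 = {s7, t7}
  B5 = {s6, t5}
  B6 = {s3, t4}
  B7 = {s2, t2}
s0 ∈ B0, t0 ∈ B0 → same block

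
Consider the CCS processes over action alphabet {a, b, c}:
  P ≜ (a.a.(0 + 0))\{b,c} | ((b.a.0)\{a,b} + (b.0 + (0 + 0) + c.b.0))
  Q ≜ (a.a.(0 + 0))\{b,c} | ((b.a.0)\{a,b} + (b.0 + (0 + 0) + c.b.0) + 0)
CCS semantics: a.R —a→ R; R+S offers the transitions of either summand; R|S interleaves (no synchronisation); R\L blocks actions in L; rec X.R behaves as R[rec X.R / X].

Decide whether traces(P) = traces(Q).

YES

Reachable graph of P (9 states):
  s0 = (a.a.(0 + 0))\{b,c} | ((b.a.0)\{a,b} + (b.0 + (0 + 0) + c.b.0)) → ··a··> s1, ··b··> s2, ··c··> s3
  s1 = (a.(0 + 0))\{b,c} | ((b.a.0)\{a,b} + (b.0 + (0 + 0) + c.b.0)) → ··a··> s4, ··b··> s5, ··c··> s6
  s2 = (a.a.(0 + 0))\{b,c} | 0 → ··a··> s5
  s3 = (a.a.(0 + 0))\{b,c} | b.0 → ··a··> s6, ··b··> s2
  s4 = (0 + 0)\{b,c} | ((b.a.0)\{a,b} + (b.0 + (0 + 0) + c.b.0)) → ··b··> s7, ··c··> s8
  s5 = (a.(0 + 0))\{b,c} | 0 → ··a··> s7
  s6 = (a.(0 + 0))\{b,c} | b.0 → ··a··> s8, ··b··> s5
  s7 = (0 + 0)\{b,c} | 0 → ·
  s8 = (0 + 0)\{b,c} | b.0 → ··b··> s7
Reachable graph of Q (9 states):
  t0 = (a.a.(0 + 0))\{b,c} | ((b.a.0)\{a,b} + (b.0 + (0 + 0) + c.b.0) + 0) → ··a··> t1, ··b··> t2, ··c··> t3
  t1 = (a.(0 + 0))\{b,c} | ((b.a.0)\{a,b} + (b.0 + (0 + 0) + c.b.0) + 0) → ··a··> t4, ··b··> t5, ··c··> t6
  t2 = (a.a.(0 + 0))\{b,c} | 0 → ··a··> t5
  t3 = (a.a.(0 + 0))\{b,c} | b.0 → ··a··> t6, ··b··> t2
  t4 = (0 + 0)\{b,c} | ((b.a.0)\{a,b} + (b.0 + (0 + 0) + c.b.0) + 0) → ··b··> t7, ··c··> t8
  t5 = (a.(0 + 0))\{b,c} | 0 → ··a··> t7
  t6 = (a.(0 + 0))\{b,c} | b.0 → ··a··> t8, ··b··> t5
  t7 = (0 + 0)\{b,c} | 0 → ·
  t8 = (0 + 0)\{b,c} | b.0 → ··b··> t7
Bisimilarity quotient blocks:
  B0 = {s0, t0}
  B1 = {s2, t2}
  B2 = {s5, t5}
  B3 = {s7, t7}
  B4 = {s3, t3}
  B5 = {s6, t6}
  B6 = {s8, t8}
  B7 = {s1, t1}
  B8 = {s4, t4}
s0 ∈ B0, t0 ∈ B0 → same block
Bisimilar ⇒ trace-equivalent.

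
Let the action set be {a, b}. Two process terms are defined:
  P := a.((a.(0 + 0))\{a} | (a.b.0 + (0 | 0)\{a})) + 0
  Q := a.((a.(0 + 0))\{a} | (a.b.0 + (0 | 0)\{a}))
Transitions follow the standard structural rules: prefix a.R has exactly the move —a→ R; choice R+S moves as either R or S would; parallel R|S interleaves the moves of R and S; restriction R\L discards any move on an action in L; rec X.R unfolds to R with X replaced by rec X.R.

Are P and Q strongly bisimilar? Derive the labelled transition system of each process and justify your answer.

YES

LTS(P): 4 reachable states
  m0 = a.((a.(0 + 0))\{a} | (a.b.0 + (0 | 0)\{a})) + 0 | ··a··> m1
  m1 = (a.(0 + 0))\{a} | (a.b.0 + (0 | 0)\{a}) | ··a··> m2
  m2 = (a.(0 + 0))\{a} | b.0 | ··b··> m3
  m3 = (a.(0 + 0))\{a} | 0 | stopped
LTS(Q): 4 reachable states
  n0 = a.((a.(0 + 0))\{a} | (a.b.0 + (0 | 0)\{a})) | ··a··> n1
  n1 = (a.(0 + 0))\{a} | (a.b.0 + (0 | 0)\{a}) | ··a··> n2
  n2 = (a.(0 + 0))\{a} | b.0 | ··b··> n3
  n3 = (a.(0 + 0))\{a} | 0 | stopped
Coarsest stable partition (strong bisimilarity classes):
  B0 = {m0, n0}
  B1 = {m1, n1}
  B2 = {m2, n2}
  B3 = {m3, n3}
m0 ∈ B0, n0 ∈ B0 → same block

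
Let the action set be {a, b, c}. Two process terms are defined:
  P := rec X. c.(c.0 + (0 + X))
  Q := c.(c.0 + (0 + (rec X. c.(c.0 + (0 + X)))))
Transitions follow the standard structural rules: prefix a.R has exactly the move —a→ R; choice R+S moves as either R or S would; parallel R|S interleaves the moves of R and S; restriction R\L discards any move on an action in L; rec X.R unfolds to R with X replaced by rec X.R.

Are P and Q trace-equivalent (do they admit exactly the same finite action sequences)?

YES

P's transition system — 3 states:
  u0 = rec X. c.(c.0 + (0 + X)) → ··c··> u1
  u1 = c.0 + (0 + (rec X. c.(c.0 + (0 + X)))) → ··c··> u1, ··c··> u2
  u2 = 0 → stopped
Q's transition system — 3 states:
  v0 = c.(c.0 + (0 + (rec X. c.(c.0 + (0 + X))))) → ··c··> v1
  v1 = c.0 + (0 + (rec X. c.(c.0 + (0 + X)))) → ··c··> v1, ··c··> v2
  v2 = 0 → stopped
Partition-refinement fixed point:
  B0 = {u0, v0}
  B1 = {u1, v1}
  B2 = {u2, v2}
u0 ∈ B0, v0 ∈ B0 → same block
Bisimilar ⇒ trace-equivalent.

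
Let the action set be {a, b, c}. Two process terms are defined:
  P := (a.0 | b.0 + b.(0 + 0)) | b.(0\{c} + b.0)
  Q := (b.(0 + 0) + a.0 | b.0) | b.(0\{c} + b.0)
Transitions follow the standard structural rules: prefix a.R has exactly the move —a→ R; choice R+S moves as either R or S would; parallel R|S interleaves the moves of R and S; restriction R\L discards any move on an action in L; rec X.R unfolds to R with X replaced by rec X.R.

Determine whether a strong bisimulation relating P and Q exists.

bisimilar

LTS(P): 15 reachable states
  u0 = (a.0 | b.0 + b.(0 + 0)) | b.(0\{c} + b.0) → =a=> u1, =b=> u2, =b=> u3, =b=> u4
  u1 = 0 | b.0 | b.(0\{c} + b.0) → =b=> u5, =b=> u6
  u2 = (0 + 0) | b.(0\{c} + b.0) → =b=> u7
  u3 = (a.0 | b.0 + b.(0 + 0)) | (0\{c} + b.0) → =a=> u6, =b=> u7, =b=> u8, =b=> u9
  u4 = a.0 | 0 | b.(0\{c} + b.0) → =a=> u5, =b=> u9
  u5 = 0 | 0 | b.(0\{c} + b.0) → =b=> u10
  u6 = 0 | b.0 | (0\{c} + b.0) → =b=> u10, =b=> u11
  u7 = (0 + 0) | (0\{c} + b.0) → =b=> u12
  u8 = (a.0 | b.0 + b.(0 + 0)) | 0 → =a=> u11, =b=> u12, =b=> u13
  u9 = a.0 | 0 | (0\{c} + b.0) → =a=> u10, =b=> u13
  u10 = 0 | 0 | (0\{c} + b.0) → =b=> u14
  u11 = 0 | b.0 | 0 → =b=> u14
  u12 = (0 + 0) | 0 → (no moves)
  u13 = a.0 | 0 | 0 → =a=> u14
  u14 = 0 | 0 | 0 → (no moves)
LTS(Q): 15 reachable states
  v0 = (b.(0 + 0) + a.0 | b.0) | b.(0\{c} + b.0) → =a=> v1, =b=> v2, =b=> v3, =b=> v4
  v1 = 0 | b.0 | b.(0\{c} + b.0) → =b=> v5, =b=> v6
  v2 = (0 + 0) | b.(0\{c} + b.0) → =b=> v7
  v3 = (b.(0 + 0) + a.0 | b.0) | (0\{c} + b.0) → =a=> v6, =b=> v7, =b=> v8, =b=> v9
  v4 = a.0 | 0 | b.(0\{c} + b.0) → =a=> v5, =b=> v9
  v5 = 0 | 0 | b.(0\{c} + b.0) → =b=> v10
  v6 = 0 | b.0 | (0\{c} + b.0) → =b=> v10, =b=> v11
  v7 = (0 + 0) | (0\{c} + b.0) → =b=> v12
  v8 = (b.(0 + 0) + a.0 | b.0) | 0 → =a=> v11, =b=> v12, =b=> v13
  v9 = a.0 | 0 | (0\{c} + b.0) → =a=> v10, =b=> v13
  v10 = 0 | 0 | (0\{c} + b.0) → =b=> v14
  v11 = 0 | b.0 | 0 → =b=> v14
  v12 = (0 + 0) | 0 → (no moves)
  v13 = a.0 | 0 | 0 → =a=> v14
  v14 = 0 | 0 | 0 → (no moves)
Partition-refinement fixed point:
  B0 = {u0, v0}
  B1 = {u2, u5, u6, v2, v5, v6}
  B2 = {u10, u11, u7, v10, v11, v7}
  B3 = {u12, u14, v12, v14}
  B4 = {u3, v3}
  B5 = {u9, v9}
  B6 = {u13, v13}
  B7 = {u8, v8}
  B8 = {u1, v1}
  B9 = {u4, v4}
u0 ∈ B0, v0 ∈ B0 → same block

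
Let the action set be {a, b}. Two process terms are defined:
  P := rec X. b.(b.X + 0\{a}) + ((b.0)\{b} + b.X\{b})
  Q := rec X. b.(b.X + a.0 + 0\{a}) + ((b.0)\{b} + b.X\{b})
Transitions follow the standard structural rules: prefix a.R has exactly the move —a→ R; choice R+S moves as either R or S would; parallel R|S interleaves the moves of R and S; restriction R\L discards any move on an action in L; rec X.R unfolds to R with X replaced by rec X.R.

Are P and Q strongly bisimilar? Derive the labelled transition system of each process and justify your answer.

P ≁ Q

Reachable graph of P (3 states):
  u0 = rec X. b.(b.X + 0\{a}) + ((b.0)\{b} + b.X\{b}) :: =b=> u1, =b=> u2
  u1 = (rec X. b.(b.X + 0\{a}) + ((b.0)\{b} + b.X\{b}))\{b} :: deadlocked
  u2 = b.(rec X. b.(b.X + 0\{a}) + ((b.0)\{b} + b.X\{b})) + 0\{a} :: =b=> u0
Reachable graph of Q (4 states):
  v0 = rec X. b.(b.X + a.0 + 0\{a}) + ((b.0)\{b} + b.X\{b}) :: =b=> v1, =b=> v2
  v1 = (rec X. b.(b.X + a.0 + 0\{a}) + ((b.0)\{b} + b.X\{b}))\{b} :: deadlocked
  v2 = b.(rec X. b.(b.X + a.0 + 0\{a}) + ((b.0)\{b} + b.X\{b})) + a.0 + 0\{a} :: =a=> v3, =b=> v0
  v3 = 0 :: deadlocked
Bisimilarity quotient blocks:
  B0 = {u0}
  B1 = {u1, v1, v3}
  B2 = {u2}
  B3 = {v0}
  B4 = {v2}
u0 ∈ B0, v0 ∈ B3 → different blocks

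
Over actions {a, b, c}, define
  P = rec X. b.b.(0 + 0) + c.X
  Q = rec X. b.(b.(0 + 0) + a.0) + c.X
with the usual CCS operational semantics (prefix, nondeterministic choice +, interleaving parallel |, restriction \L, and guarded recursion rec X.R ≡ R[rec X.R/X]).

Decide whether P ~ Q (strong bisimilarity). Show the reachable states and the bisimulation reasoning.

NO

Reachable graph of P (3 states):
  u0 = rec X. b.b.(0 + 0) + c.X → ··b··> u1, ··c··> u0
  u1 = b.(0 + 0) → ··b··> u2
  u2 = 0 + 0 → ·
Reachable graph of Q (4 states):
  v0 = rec X. b.(b.(0 + 0) + a.0) + c.X → ··b··> v1, ··c··> v0
  v1 = b.(0 + 0) + a.0 → ··a··> v2, ··b··> v3
  v2 = 0 → ·
  v3 = 0 + 0 → ·
Coarsest stable partition (strong bisimilarity classes):
  B0 = {u0}
  B1 = {u1}
  B2 = {u2, v2, v3}
  B3 = {v0}
  B4 = {v1}
u0 ∈ B0, v0 ∈ B3 → different blocks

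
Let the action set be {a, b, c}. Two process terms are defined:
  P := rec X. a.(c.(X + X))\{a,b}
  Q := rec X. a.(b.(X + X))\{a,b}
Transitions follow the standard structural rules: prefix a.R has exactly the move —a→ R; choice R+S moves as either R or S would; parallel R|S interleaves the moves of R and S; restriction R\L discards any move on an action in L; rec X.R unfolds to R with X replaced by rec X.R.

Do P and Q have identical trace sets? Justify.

trace-distinct — witness ⟨ac⟩

Reachable graph of P (3 states):
  u0 = rec X. a.(c.(X + X))\{a,b} | --a--▸ u1
  u1 = (c.((rec X. a.(c.(X + X))\{a,b}) + (rec X. a.(c.(X + X))\{a,b})))\{a,b} | --c--▸ u2
  u2 = ((rec X. a.(c.(X + X))\{a,b}) + (rec X. a.(c.(X + X))\{a,b}))\{a,b} | (no moves)
Reachable graph of Q (2 states):
  v0 = rec X. a.(b.(X + X))\{a,b} | --a--▸ v1
  v1 = (b.((rec X. a.(b.(X + X))\{a,b}) + (rec X. a.(b.(X + X))\{a,b})))\{a,b} | (no moves)
Run σ = ⟨ac⟩ on P: start {u0}
  after a @ step 1: {u1}
  after c @ step 2: {u2}
  ✓ P
Run σ = ⟨ac⟩ on Q: start {v0}
  after a @ step 1: {v1}
  after c @ step 2: no successor for Q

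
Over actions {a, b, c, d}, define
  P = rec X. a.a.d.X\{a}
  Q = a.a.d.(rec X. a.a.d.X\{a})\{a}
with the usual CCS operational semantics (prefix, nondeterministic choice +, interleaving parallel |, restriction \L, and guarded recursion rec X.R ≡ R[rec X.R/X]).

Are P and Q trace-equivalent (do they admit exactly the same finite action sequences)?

P's transition system — 4 states:
  u0 = rec X. a.a.d.X\{a} | ··a··> u1
  u1 = a.d.(rec X. a.a.d.X\{a})\{a} | ··a··> u2
  u2 = d.(rec X. a.a.d.X\{a})\{a} | ··d··> u3
  u3 = (rec X. a.a.d.X\{a})\{a} | (no moves)
Q's transition system — 4 states:
  v0 = a.a.d.(rec X. a.a.d.X\{a})\{a} | ··a··> v1
  v1 = a.d.(rec X. a.a.d.X\{a})\{a} | ··a··> v2
  v2 = d.(rec X. a.a.d.X\{a})\{a} | ··d··> v3
  v3 = (rec X. a.a.d.X\{a})\{a} | (no moves)
Bisimilarity quotient blocks:
  B0 = {u0, v0}
  B1 = {u1, v1}
  B2 = {u2, v2}
  B3 = {u3, v3}
u0 ∈ B0, v0 ∈ B0 → same block
Bisimilar ⇒ trace-equivalent.

YES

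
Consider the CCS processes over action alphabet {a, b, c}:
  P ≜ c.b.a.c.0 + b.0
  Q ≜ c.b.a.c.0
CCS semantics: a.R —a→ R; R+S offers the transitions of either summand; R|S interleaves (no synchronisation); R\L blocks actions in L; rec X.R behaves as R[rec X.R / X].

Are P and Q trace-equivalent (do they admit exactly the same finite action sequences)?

trace-distinct — witness ⟨b⟩

P's transition system — 5 states:
  s0 = c.b.a.c.0 + b.0 ⊢ --b--▸ s1, --c--▸ s2
  s1 = 0 ⊢ (no moves)
  s2 = b.a.c.0 ⊢ --b--▸ s3
  s3 = a.c.0 ⊢ --a--▸ s4
  s4 = c.0 ⊢ --c--▸ s1
Q's transition system — 5 states:
  t0 = c.b.a.c.0 ⊢ --c--▸ t1
  t1 = b.a.c.0 ⊢ --b--▸ t2
  t2 = a.c.0 ⊢ --a--▸ t3
  t3 = c.0 ⊢ --c--▸ t4
  t4 = 0 ⊢ (no moves)
Run σ = ⟨b⟩ on P: start {s0}
  after b @ step 1: {s1}
  — P admits the full trace.
Run σ = ⟨b⟩ on Q: start {t0}
  after b @ step 1: ∅ (Q stuck)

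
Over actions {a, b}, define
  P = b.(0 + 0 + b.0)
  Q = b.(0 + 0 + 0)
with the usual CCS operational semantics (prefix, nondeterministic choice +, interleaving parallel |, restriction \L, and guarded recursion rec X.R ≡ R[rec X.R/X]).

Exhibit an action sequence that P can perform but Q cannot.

bb

LTS(P): 3 reachable states
  p0 = b.(0 + 0 + b.0) → ··b··> p1
  p1 = 0 + 0 + b.0 → ··b··> p2
  p2 = 0 → ·
LTS(Q): 2 reachable states
  q0 = b.(0 + 0 + 0) → ··b··> q1
  q1 = 0 + 0 + 0 → ·
Run σ = ⟨bb⟩ on P: start {p0}
  [1] b ⇒ {p1}
  [2] b ⇒ {p2}
  ✓ P
Run σ = ⟨bb⟩ on Q: start {q0}
  [1] b ⇒ {q1}
  [2] b ⇒ ∅  — Q cannot continue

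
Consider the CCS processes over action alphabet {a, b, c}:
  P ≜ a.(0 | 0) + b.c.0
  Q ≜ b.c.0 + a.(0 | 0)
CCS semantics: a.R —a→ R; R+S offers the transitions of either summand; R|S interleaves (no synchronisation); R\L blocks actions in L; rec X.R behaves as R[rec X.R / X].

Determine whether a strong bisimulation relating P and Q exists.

LTS(P): 4 reachable states
  s0 = a.(0 | 0) + b.c.0 ⊢ ··a··> s1, ··b··> s2
  s1 = 0 | 0 ⊢ ∅
  s2 = c.0 ⊢ ··c··> s3
  s3 = 0 ⊢ ∅
LTS(Q): 4 reachable states
  t0 = b.c.0 + a.(0 | 0) ⊢ ··a··> t1, ··b··> t2
  t1 = 0 | 0 ⊢ ∅
  t2 = c.0 ⊢ ··c··> t3
  t3 = 0 ⊢ ∅
Coarsest stable partition (strong bisimilarity classes):
  B0 = {s0, t0}
  B1 = {s1, s3, t1, t3}
  B2 = {s2, t2}
s0 ∈ B0, t0 ∈ B0 → same block

bisimilar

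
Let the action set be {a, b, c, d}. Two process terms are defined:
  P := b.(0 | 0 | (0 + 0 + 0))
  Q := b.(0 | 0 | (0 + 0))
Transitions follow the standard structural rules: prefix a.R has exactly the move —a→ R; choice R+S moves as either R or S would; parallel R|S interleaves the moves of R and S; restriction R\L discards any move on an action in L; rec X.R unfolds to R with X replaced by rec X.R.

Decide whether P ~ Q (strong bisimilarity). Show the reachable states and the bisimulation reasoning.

P ~ Q

Reachable graph of P (2 states):
  u0 = b.(0 | 0 | (0 + 0 + 0)) ⊢ =b=> u1
  u1 = 0 | 0 | (0 + 0 + 0) ⊢ stopped
Reachable graph of Q (2 states):
  v0 = b.(0 | 0 | (0 + 0)) ⊢ =b=> v1
  v1 = 0 | 0 | (0 + 0) ⊢ stopped
Coarsest stable partition (strong bisimilarity classes):
  B0 = {u0, v0}
  B1 = {u1, v1}
u0 ∈ B0, v0 ∈ B0 → same block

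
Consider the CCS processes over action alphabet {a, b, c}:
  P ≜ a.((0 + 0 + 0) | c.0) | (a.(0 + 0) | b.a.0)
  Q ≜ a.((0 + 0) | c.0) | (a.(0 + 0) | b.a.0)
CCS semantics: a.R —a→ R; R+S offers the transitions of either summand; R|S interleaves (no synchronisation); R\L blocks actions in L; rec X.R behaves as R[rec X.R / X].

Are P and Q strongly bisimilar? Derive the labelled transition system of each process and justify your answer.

bisimilar

LTS(P): 18 reachable states
  s0 = a.((0 + 0 + 0) | c.0) | (a.(0 + 0) | b.a.0) ⊢ ··a··> s1, ··a··> s2, ··b··> s3
  s1 = (0 + 0 + 0) | c.0 | (a.(0 + 0) | b.a.0) ⊢ ··a··> s4, ··b··> s5, ··c··> s6
  s2 = a.((0 + 0 + 0) | c.0) | ((0 + 0) | b.a.0) ⊢ ··a··> s4, ··b··> s7
  s3 = a.((0 + 0 + 0) | c.0) | (a.(0 + 0) | a.0) ⊢ ··a··> s5, ··a··> s7, ··a··> s8
  s4 = (0 + 0 + 0) | c.0 | ((0 + 0) | b.a.0) ⊢ ··b··> s9, ··c··> s10
  s5 = (0 + 0 + 0) | c.0 | (a.(0 + 0) | a.0) ⊢ ··a··> s11, ··a··> s9, ··c··> s12
  s6 = (0 + 0 + 0) | 0 | (a.(0 + 0) | b.a.0) ⊢ ··a··> s10, ··b··> s12
  s7 = a.((0 + 0 + 0) | c.0) | ((0 + 0) | a.0) ⊢ ··a··> s13, ··a··> s9
  s8 = a.((0 + 0 + 0) | c.0) | (a.(0 + 0) | 0) ⊢ ··a··> s11, ··a··> s13
  s9 = (0 + 0 + 0) | c.0 | ((0 + 0) | a.0) ⊢ ··a··> s14, ··c··> s15
  s10 = (0 + 0 + 0) | 0 | ((0 + 0) | b.a.0) ⊢ ··b··> s15
  s11 = (0 + 0 + 0) | c.0 | (a.(0 + 0) | 0) ⊢ ··a··> s14, ··c··> s16
  s12 = (0 + 0 + 0) | 0 | (a.(0 + 0) | a.0) ⊢ ··a··> s15, ··a··> s16
  s13 = a.((0 + 0 + 0) | c.0) | ((0 + 0) | 0) ⊢ ··a··> s14
  s14 = (0 + 0 + 0) | c.0 | ((0 + 0) | 0) ⊢ ··c··> s17
  s15 = (0 + 0 + 0) | 0 | ((0 + 0) | a.0) ⊢ ··a··> s17
  s16 = (0 + 0 + 0) | 0 | (a.(0 + 0) | 0) ⊢ ··a··> s17
  s17 = (0 + 0 + 0) | 0 | ((0 + 0) | 0) ⊢ (no moves)
LTS(Q): 18 reachable states
  t0 = a.((0 + 0) | c.0) | (a.(0 + 0) | b.a.0) ⊢ ··a··> t1, ··a··> t2, ··b··> t3
  t1 = (0 + 0) | c.0 | (a.(0 + 0) | b.a.0) ⊢ ··a··> t4, ··b··> t5, ··c··> t6
  t2 = a.((0 + 0) | c.0) | ((0 + 0) | b.a.0) ⊢ ··a··> t4, ··b··> t7
  t3 = a.((0 + 0) | c.0) | (a.(0 + 0) | a.0) ⊢ ··a··> t5, ··a··> t7, ··a··> t8
  t4 = (0 + 0) | c.0 | ((0 + 0) | b.a.0) ⊢ ··b··> t9, ··c··> t10
  t5 = (0 + 0) | c.0 | (a.(0 + 0) | a.0) ⊢ ··a··> t11, ··a··> t9, ··c··> t12
  t6 = (0 + 0) | 0 | (a.(0 + 0) | b.a.0) ⊢ ··a··> t10, ··b··> t12
  t7 = a.((0 + 0) | c.0) | ((0 + 0) | a.0) ⊢ ··a··> t13, ··a··> t9
  t8 = a.((0 + 0) | c.0) | (a.(0 + 0) | 0) ⊢ ··a··> t11, ··a··> t13
  t9 = (0 + 0) | c.0 | ((0 + 0) | a.0) ⊢ ··a··> t14, ··c··> t15
  t10 = (0 + 0) | 0 | ((0 + 0) | b.a.0) ⊢ ··b··> t15
  t11 = (0 + 0) | c.0 | (a.(0 + 0) | 0) ⊢ ··a··> t14, ··c··> t16
  t12 = (0 + 0) | 0 | (a.(0 + 0) | a.0) ⊢ ··a··> t15, ··a··> t16
  t13 = a.((0 + 0) | c.0) | ((0 + 0) | 0) ⊢ ··a··> t14
  t14 = (0 + 0) | c.0 | ((0 + 0) | 0) ⊢ ··c··> t17
  t15 = (0 + 0) | 0 | ((0 + 0) | a.0) ⊢ ··a··> t17
  t16 = (0 + 0) | 0 | (a.(0 + 0) | 0) ⊢ ··a··> t17
  t17 = (0 + 0) | 0 | ((0 + 0) | 0) ⊢ (no moves)
Coarsest stable partition (strong bisimilarity classes):
  B0 = {s0, t0}
  B1 = {s1, t1}
  B2 = {s6, t6}
  B3 = {s12, t12}
  B4 = {s15, s16, t15, t16}
  B5 = {s17, t17}
  B6 = {s10, t10}
  B7 = {s4, t4}
  B8 = {s11, s9, t11, t9}
  B9 = {s14, t14}
  B10 = {s5, t5}
  B11 = {s3, t3}
  B12 = {s7, s8, t7, t8}
  B13 = {s13, t13}
  B14 = {s2, t2}
s0 ∈ B0, t0 ∈ B0 → same block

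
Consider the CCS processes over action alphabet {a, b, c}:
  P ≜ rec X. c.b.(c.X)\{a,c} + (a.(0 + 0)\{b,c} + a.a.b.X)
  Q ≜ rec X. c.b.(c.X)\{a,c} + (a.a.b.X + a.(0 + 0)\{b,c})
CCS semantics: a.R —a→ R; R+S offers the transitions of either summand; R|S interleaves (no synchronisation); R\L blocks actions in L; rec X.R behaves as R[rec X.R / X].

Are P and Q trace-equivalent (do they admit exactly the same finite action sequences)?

YES

P's transition system — 6 states:
  s0 = rec X. c.b.(c.X)\{a,c} + (a.(0 + 0)\{b,c} + a.a.b.X) ⊢ -a-> s1, -a-> s2, -c-> s3
  s1 = (0 + 0)\{b,c} ⊢ ·
  s2 = a.b.(rec X. c.b.(c.X)\{a,c} + (a.(0 + 0)\{b,c} + a.a.b.X)) ⊢ -a-> s4
  s3 = b.(c.(rec X. c.b.(c.X)\{a,c} + (a.(0 + 0)\{b,c} + a.a.b.X)))\{a,c} ⊢ -b-> s5
  s4 = b.(rec X. c.b.(c.X)\{a,c} + (a.(0 + 0)\{b,c} + a.a.b.X)) ⊢ -b-> s0
  s5 = (c.(rec X. c.b.(c.X)\{a,c} + (a.(0 + 0)\{b,c} + a.a.b.X)))\{a,c} ⊢ ·
Q's transition system — 6 states:
  t0 = rec X. c.b.(c.X)\{a,c} + (a.a.b.X + a.(0 + 0)\{b,c}) ⊢ -a-> t1, -a-> t2, -c-> t3
  t1 = (0 + 0)\{b,c} ⊢ ·
  t2 = a.b.(rec X. c.b.(c.X)\{a,c} + (a.a.b.X + a.(0 + 0)\{b,c})) ⊢ -a-> t4
  t3 = b.(c.(rec X. c.b.(c.X)\{a,c} + (a.a.b.X + a.(0 + 0)\{b,c})))\{a,c} ⊢ -b-> t5
  t4 = b.(rec X. c.b.(c.X)\{a,c} + (a.a.b.X + a.(0 + 0)\{b,c})) ⊢ -b-> t0
  t5 = (c.(rec X. c.b.(c.X)\{a,c} + (a.a.b.X + a.(0 + 0)\{b,c})))\{a,c} ⊢ ·
Partition-refinement fixed point:
  B0 = {s0, t0}
  B1 = {s1, s5, t1, t5}
  B2 = {s2, t2}
  B3 = {s4, t4}
  B4 = {s3, t3}
s0 ∈ B0, t0 ∈ B0 → same block
Bisimilar ⇒ trace-equivalent.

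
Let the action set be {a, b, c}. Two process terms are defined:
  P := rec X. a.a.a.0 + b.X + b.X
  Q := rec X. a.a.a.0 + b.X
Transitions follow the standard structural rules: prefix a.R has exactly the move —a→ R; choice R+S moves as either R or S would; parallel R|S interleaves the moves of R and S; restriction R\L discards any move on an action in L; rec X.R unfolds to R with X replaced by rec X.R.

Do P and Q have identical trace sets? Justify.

YES

P's transition system — 4 states:
  u0 = rec X. a.a.a.0 + b.X + b.X → ··a··> u1, ··b··> u0
  u1 = a.a.0 → ··a··> u2
  u2 = a.0 → ··a··> u3
  u3 = 0 → (no moves)
Q's transition system — 4 states:
  v0 = rec X. a.a.a.0 + b.X → ··a··> v1, ··b··> v0
  v1 = a.a.0 → ··a··> v2
  v2 = a.0 → ··a··> v3
  v3 = 0 → (no moves)
Partition-refinement fixed point:
  B0 = {u0, v0}
  B1 = {u1, v1}
  B2 = {u2, v2}
  B3 = {u3, v3}
u0 ∈ B0, v0 ∈ B0 → same block
Bisimilar ⇒ trace-equivalent.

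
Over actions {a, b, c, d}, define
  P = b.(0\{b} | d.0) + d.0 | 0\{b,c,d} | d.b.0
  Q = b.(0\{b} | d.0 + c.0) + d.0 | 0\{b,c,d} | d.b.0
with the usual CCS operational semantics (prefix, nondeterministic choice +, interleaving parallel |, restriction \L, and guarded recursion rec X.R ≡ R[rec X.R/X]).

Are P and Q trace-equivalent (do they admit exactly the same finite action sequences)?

trace-distinct — witness ⟨bc⟩

LTS(P): 8 reachable states
  p0 = b.(0\{b} | d.0) + d.0 | 0\{b,c,d} | d.b.0 has moves --b--▸ p1, --d--▸ p2, --d--▸ p3
  p1 = 0\{b} | d.0 has moves --d--▸ p4
  p2 = 0 | 0\{b,c,d} | d.b.0 has moves --d--▸ p5
  p3 = d.0 | 0\{b,c,d} | b.0 has moves --b--▸ p6, --d--▸ p5
  p4 = 0\{b} | 0 has moves (no moves)
  p5 = 0 | 0\{b,c,d} | b.0 has moves --b--▸ p7
  p6 = d.0 | 0\{b,c,d} | 0 has moves --d--▸ p7
  p7 = 0 | 0\{b,c,d} | 0 has moves (no moves)
LTS(Q): 9 reachable states
  q0 = b.(0\{b} | d.0 + c.0) + d.0 | 0\{b,c,d} | d.b.0 has moves --b--▸ q1, --d--▸ q2, --d--▸ q3
  q1 = 0\{b} | d.0 + c.0 has moves --c--▸ q4, --d--▸ q5
  q2 = 0 | 0\{b,c,d} | d.b.0 has moves --d--▸ q6
  q3 = d.0 | 0\{b,c,d} | b.0 has moves --b--▸ q7, --d--▸ q6
  q4 = 0 has moves (no moves)
  q5 = 0\{b} | 0 has moves (no moves)
  q6 = 0 | 0\{b,c,d} | b.0 has moves --b--▸ q8
  q7 = d.0 | 0\{b,c,d} | 0 has moves --d--▸ q8
  q8 = 0 | 0\{b,c,d} | 0 has moves (no moves)
Executing bc from Q (initial set {q0}):
  after b @ step 1: {q1}
  after c @ step 2: {q4}
  Q completes σ.
Executing bc from P (initial set {p0}):
  after b @ step 1: {p1}
  after c @ step 2: no successor for P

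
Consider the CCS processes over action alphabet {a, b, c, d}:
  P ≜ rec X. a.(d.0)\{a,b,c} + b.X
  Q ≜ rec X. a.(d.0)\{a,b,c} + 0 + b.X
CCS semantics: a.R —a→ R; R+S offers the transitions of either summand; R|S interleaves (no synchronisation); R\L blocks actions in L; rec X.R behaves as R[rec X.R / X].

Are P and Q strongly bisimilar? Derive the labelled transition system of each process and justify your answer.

bisimilar

LTS(P): 3 reachable states
  m0 = rec X. a.(d.0)\{a,b,c} + b.X :: ··a··> m1, ··b··> m0
  m1 = (d.0)\{a,b,c} :: ··d··> m2
  m2 = 0\{a,b,c} :: ·
LTS(Q): 3 reachable states
  n0 = rec X. a.(d.0)\{a,b,c} + 0 + b.X :: ··a··> n1, ··b··> n0
  n1 = (d.0)\{a,b,c} :: ··d··> n2
  n2 = 0\{a,b,c} :: ·
Bisimilarity quotient blocks:
  B0 = {m0, n0}
  B1 = {m1, n1}
  B2 = {m2, n2}
m0 ∈ B0, n0 ∈ B0 → same block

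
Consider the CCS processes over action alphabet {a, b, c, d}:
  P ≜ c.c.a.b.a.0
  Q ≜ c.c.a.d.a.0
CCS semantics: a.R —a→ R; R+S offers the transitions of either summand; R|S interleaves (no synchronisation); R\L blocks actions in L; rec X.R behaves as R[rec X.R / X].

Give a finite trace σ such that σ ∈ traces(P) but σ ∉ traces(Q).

ccab

Reachable graph of P (6 states):
  u0 = c.c.a.b.a.0 has moves —c→ u1
  u1 = c.a.b.a.0 has moves —c→ u2
  u2 = a.b.a.0 has moves —a→ u3
  u3 = b.a.0 has moves —b→ u4
  u4 = a.0 has moves —a→ u5
  u5 = 0 has moves deadlocked
Reachable graph of Q (6 states):
  v0 = c.c.a.d.a.0 has moves —c→ v1
  v1 = c.a.d.a.0 has moves —c→ v2
  v2 = a.d.a.0 has moves —a→ v3
  v3 = d.a.0 has moves —d→ v4
  v4 = a.0 has moves —a→ v5
  v5 = 0 has moves deadlocked
Executing ccab from P (initial set {u0}):
  step 1 (c): {u1}
  step 2 (c): {u2}
  step 3 (a): {u3}
  step 4 (b): {u4}
  P completes σ.
Executing ccab from Q (initial set {v0}):
  step 1 (c): {v1}
  step 2 (c): {v2}
  step 3 (a): {v3}
  step 4 (b): ∅ (Q stuck)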